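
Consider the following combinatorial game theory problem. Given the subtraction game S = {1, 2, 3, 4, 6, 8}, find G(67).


The subtraction set is S = {1, 2, 3, 4, 6, 8}.
G(k) = mex{ G(k - s) : s in S, s <= k }. We compute iteratively: G(0) = 0.
G(1) = mex({0}) = 1
G(2) = mex({0, 1}) = 2
G(3) = mex({0, 1, 2}) = 3
G(4) = mex({0, 1, 2, 3}) = 4
G(5) = mex({1, 2, 3, 4}) = 0
G(6) = mex({0, 2, 3, 4}) = 1
G(7) = mex({0, 1, 3, 4}) = 2
G(8) = mex({0, 1, 2, 4}) = 3
G(9) = mex({0, 1, 2, 3}) = 4
G(10) = mex({1, 2, 3, 4}) = 0
G(11) = mex({0, 2, 3, 4}) = 1
G(12) = mex({0, 1, 3, 4}) = 2
Observe that G(5)..G(12) = 0, 1, 2, 3, 4, 0, 1, 2 repeats G(0)..G(7) = 0, 1, 2, 3, 4, 0, 1, 2.
For k >= max(S) = 8, G(k) is determined by the previous 8 values G(k-8)..G(k-1); a window of 8 consecutive values has recurred shifted by 5, so by induction G(k + 5) = G(k) for all k >= 0: the sequence is periodic from the start with period 5.
One period: G(0..4) = 0, 1, 2, 3, 4.
67 mod 5 = 2, so G(67) = G(2) = 2.

2


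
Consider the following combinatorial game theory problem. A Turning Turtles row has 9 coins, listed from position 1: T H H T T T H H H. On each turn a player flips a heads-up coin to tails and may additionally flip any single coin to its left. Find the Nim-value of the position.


Coins: T H H T T T H H H
Key fact: a single head at position k behaves exactly like a Nim heap of size k (turning it to T and optionally flipping a coin at j < k corresponds to moving the heap from k to j, or to 0), and heads combine as a disjunctive sum (two heads at the same place would cancel, matching j XOR j = 0). So the Nim-value is the XOR of the 1-indexed positions of the heads.
Face-up positions (1-indexed): [2, 3, 7, 8, 9]
XOR 0 with 2: 0 XOR 2 = 2
XOR 2 with 3: 2 XOR 3 = 1
XOR 1 with 7: 1 XOR 7 = 6
XOR 6 with 8: 6 XOR 8 = 14
XOR 14 with 9: 14 XOR 9 = 7
Nim-value = 7

7


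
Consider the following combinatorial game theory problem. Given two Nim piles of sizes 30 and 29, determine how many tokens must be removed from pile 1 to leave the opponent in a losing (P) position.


Piles: 30 and 29
Current XOR: 30 XOR 29 = 3 (non-zero, so this is an N-position).
To make the XOR zero, we need to find a move that balances the piles.
For pile 1 (size 30): target = 30 XOR 3 = 29
We reduce pile 1 from 30 to 29.
Tokens removed: 30 - 29 = 1
Verification: 29 XOR 29 = 0

1


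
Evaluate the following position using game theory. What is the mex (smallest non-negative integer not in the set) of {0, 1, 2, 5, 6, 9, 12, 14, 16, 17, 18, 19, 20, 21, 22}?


Set = {0, 1, 2, 5, 6, 9, 12, 14, 16, 17, 18, 19, 20, 21, 22}
0 is in the set.
1 is in the set.
2 is in the set.
3 is NOT in the set. This is the mex.
mex = 3

3


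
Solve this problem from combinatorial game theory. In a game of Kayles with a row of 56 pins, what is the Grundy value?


Kayles: a move removes 1 or 2 adjacent pins from a contiguous row.
Removing pins from a row of k leaves two independent rows (a, b) with a + b = k - 1 (one pin) or a + b = k - 2 (two pins); an end removal gives a = 0.
By Sprague-Grundy, G(k) = mex{ G(a) XOR G(b) } over all these splits. G(0) = 0.
G(1): splits (0,0):0^0=0 -> mex({0}) = 1
G(2): splits (0,1):0^1=1 (0,0):0^0=0 -> mex({0, 1}) = 2
G(3): splits (0,2):0^2=2 (1,1):1^1=0 (0,1):0^1=1 -> mex({0, 1, 2}) = 3
G(4): splits (0,3):0^3=3 (1,2):1^2=3 (0,2):0^2=2 (1,1):1^1=0 -> mex({0, 2, 3}) = 1
G(5): splits (0,4):0^1=1 (1,3):1^3=2 (2,2):2^2=0 (0,3):0^3=3 (1,2):1^2=3 -> mex({0, 1, 2, 3}) = 4
G(6) = mex({0, 1, 2, 4}) = 3
G(7) = mex({0, 1, 3, 4, 5}) = 2
G(8) = mex({0, 2, 3, 5, 6}) = 1
G(9) = mex({0, 1, 2, 3, 6, 7}) = 4
G(10) = mex({0, 1, 3, 4, 5, 7}) = 2
G(11) = mex({0, 1, 2, 3, 4, 5}) = 6
G(12) = mex({0, 1, 2, 3, 5, 6, 7}) = 4
G(13) = mex({0, 2, 3, 4, 6, 7}) = 1
G(14) = mex({0, 1, 4, 5, 6, 7}) = 2
G(15) = mex({0, 1, 2, 3, 4, 5, 6}) = 7
G(16) = mex({0, 2, 3, 5, 6, 7}) = 1
G(17) = mex({0, 1, 2, 3, 5, 6, 7}) = 4
G(18) = mex({0, 1, 2, 4, 5, 6}) = 3
G(19) = mex({0, 1, 3, 4, 5, 7}) = 2
G(20) = mex({0, 2, 3, 4, 5, 6, 7}) = 1
G(21) = mex({0, 1, 2, 3, 5, 6, 7}) = 4
G(22) = mex({0, 1, 2, 3, 4, 5, 7}) = 6
G(23) = mex({0, 1, 2, 3, 4, 5, 6}) = 7
G(24) = mex({0, 1, 2, 3, 5, 6, 7}) = 4
G(25) = mex({0, 2, 3, 4, 6, 7}) = 1
G(26) = mex({0, 1, 3, 4, 5, 6, 7}) = 2
G(27) = mex({0, 1, 2, 3, 4, 5, 6, 7}) = 8
G(28) = mex({0, 1, 2, 3, 4, 6, 7, 8}) = 5
G(29) = mex({0, 1, 2, 3, 5, 6, 7, 8, 9}) = 4
G(30) = mex({0, 1, 2, 3, 4, 5, 6, 9, 10}) = 7
G(31) = mex({0, 1, 3, 4, 5, 7, 10, 11}) = 2
G(32) = mex({0, 2, 3, 4, 5, 6, 7, 9, 11}) = 1
G(33) = mex({0, 1, 2, 3, 4, 5, 6, 7, 9, 12}) = 8
G(34) = mex({0, 1, 2, 3, 4, 5, 7, 8, 11, 12}) = 6
G(35) = mex({0, 1, 2, 3, 4, 5, 6, 8, 9, 10, 11}) = 7
G(36) = mex({0, 1, 2, 3, 5, 6, 7, 9, 10}) = 4
G(37) = mex({0, 2, 3, 4, 6, 7, 9, 10, 11, 12}) = 1
G(38) = mex({0, 1, 3, 4, 5, 6, 7, 9, 10, 11, 12}) = 2
G(39) = mex({0, 1, 2, 4, 5, 6, 7, 9, 10, 12, 14}) = 3
G(40) = mex({0, 2, 3, 4, 6, 7, 11, 12, 14}) = 1
G(41) = mex({0, 1, 2, 3, 5, 6, 7, 9, 10, 11, 12}) = 4
G(42) = mex({0, 1, 2, 3, 4, 5, 6, 9, 10}) = 7
G(43) = mex({0, 1, 3, 4, 5, 7, 9, 10, 12, 15}) = 2
G(44) = mex({0, 2, 3, 4, 5, 6, 7, 9, 10, 12, 15}) = 1
G(45) = mex({0, 1, 2, 3, 4, 5, 6, 7, 9, 10, 12, 14}) = 8
G(46) = mex({0, 1, 3, 4, 5, 7, 8, 11, 12, 14}) = 2
G(47) = mex({0, 1, 2, 3, 4, 5, 6, 8, 9, 10, 11, 12}) = 7
G(48) = mex({0, 1, 2, 3, 5, 6, 7, 9, 10}) = 4
G(49) = mex({0, 2, 3, 4, 6, 7, 9, 10, 11, 12, 15}) = 1
G(50) = mex({0, 1, 4, 5, 6, 7, 9, 11, 12, 14, 15}) = 2
G(51) = mex({0, 1, 2, 3, 4, 5, 6, 7, 9, 12, 14, 15}) = 8
G(52) = mex({0, 2, 3, 4, 5, 6, 7, 8, 11, 12, 15}) = 1
G(53) = mex({0, 1, 2, 3, 5, 6, 7, 8, 9, 10, 11, 12}) = 4
G(54) = mex({0, 1, 2, 3, 4, 5, 6, 9, 10}) = 7
G(55) = mex({0, 1, 3, 4, 5, 7, 9, 10, 11, 12}) = 2
G(56) = mex({0, 2, 3, 4, 5, 6, 7, 9, 10, 11, 12, 13, 14}) = 1
Therefore G(56) = 1.

1


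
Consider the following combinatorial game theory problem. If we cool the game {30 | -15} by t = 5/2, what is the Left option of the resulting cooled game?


Original game: {30 | -15} (a switch {a | b} with a > b).
Cooling by t (for t below the temperature (a - b)/2 = 45/2) taxes each move by t: {a | b} cooled by t is {a - t | b + t}.
Cooling amount: t = 5/2
Cooled Left option: 30 - 5/2 = 55/2
Cooled Right option: -15 + 5/2 = -25/2
Cooled game: {55/2 | -25/2}
Left option = 55/2

55/2


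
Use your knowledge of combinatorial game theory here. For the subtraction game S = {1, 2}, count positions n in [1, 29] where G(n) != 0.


Subtraction set S = {1, 2}, so G(n) = n mod 3.
G(n) = 0 when n is a multiple of 3.
Multiples of 3 in [1, 29]: 9
N-positions (nonzero Grundy) = 29 - 9 = 20

20


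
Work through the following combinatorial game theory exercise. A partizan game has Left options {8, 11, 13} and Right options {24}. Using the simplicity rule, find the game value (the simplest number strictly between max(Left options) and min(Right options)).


Left options: {8, 11, 13}, max = 13
Right options: {24}, min = 24
All options are numbers and max(Left) < min(Right), so by the simplicity theorem the value is the simplest (earliest-born) number strictly between 13 and 24.
Integers 14 through 23 all lie strictly between 13 and 24.
Among integers, the simplest (lowest birthday = smallest |n|; 0 is born on day 0, +-n on day n) is 14.
No non-integer in the interval can be simpler: if x is a non-integer in the interval, then floor(x) or ceil(x) also lies in the interval (the interval contains an integer), and both are proper prefixes of x's sign expansion, i.e. born earlier. So the game value is 14.
Game value = 14

14


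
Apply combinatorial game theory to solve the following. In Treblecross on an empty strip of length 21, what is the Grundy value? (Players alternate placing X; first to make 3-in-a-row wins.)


Treblecross: place X on empty cells; 3-in-a-row wins.
Playing within two cells of an existing X lets the opponent win at once, so sensible play treats the cells i-2..i+2 around each X as dead. The player left with no safe cell loses, so this is a normal-play take-away game on strips of safe cells.
Placing X at cell i (0-indexed) of a strip of k safe cells leaves independent strips of sizes max(0, i-2) and max(0, k-i-3). Hence G(k) = mex{ G(max(0,i-2)) XOR G(max(0,k-i-3)) : 0 <= i < k }, with G(0) = 0.
G(1): splits (0,0):0^0=0 -> mex({0}) = 1
G(2): splits (0,0):0^0=0 -> mex({0}) = 1
G(3): splits (0,0):0^0=0 -> mex({0}) = 1
G(4): splits (0,1):0^1=1 (0,0):0^0=0 -> mex({0, 1}) = 2
G(5): splits (0,2):0^1=1 (0,1):0^1=1 (0,0):0^0=0 -> mex({0, 1}) = 2
G(6) = mex({1}) = 0
G(7) = mex({0, 1, 2}) = 3
G(8) = mex({0, 1, 2}) = 3
G(9) = mex({0, 2}) = 1
G(10) = mex({0, 2, 3}) = 1
G(11) = mex({0, 3}) = 1
G(12) = mex({1, 3}) = 0
G(13) = mex({0, 1, 2, 3}) = 4
G(14) = mex({0, 1, 2}) = 3
G(15) = mex({0, 1, 2}) = 3
G(16) = mex({0, 1, 2, 4}) = 3
G(17) = mex({0, 1, 3, 4}) = 2
G(18) = mex({0, 1, 3, 4}) = 2
G(19) = mex({0, 1, 3, 5}) = 2
G(20) = mex({0, 1, 2, 3, 5}) = 4
G(21) = mex({0, 1, 2, 3, 5}) = 4
Therefore G(21) = 4.

4


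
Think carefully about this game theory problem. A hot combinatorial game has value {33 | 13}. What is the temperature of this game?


The game is {33 | 13}, a switch {a | b} with numbers a > b.
Cooling {a | b} by t gives {a - t | b + t}, which stops being hot when a - t = b + t, i.e. at t = (a - b)/2. So the temperature of a switch is (a - b)/2.
Temperature = (Left option - Right option) / 2
= (33 - (13)) / 2
= 20 / 2
= 10

10


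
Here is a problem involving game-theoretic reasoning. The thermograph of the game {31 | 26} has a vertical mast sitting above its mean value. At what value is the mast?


Game = {31 | 26}, a switch {a | b} with numbers a > b.
Its thermograph has left wall a - t and right wall b + t, which meet at t = (a - b)/2, where both equal (a + b)/2. So the mast (mean value) is at (a + b)/2.
Mean = (31 + (26))/2 = 57/2 = 57/2

57/2


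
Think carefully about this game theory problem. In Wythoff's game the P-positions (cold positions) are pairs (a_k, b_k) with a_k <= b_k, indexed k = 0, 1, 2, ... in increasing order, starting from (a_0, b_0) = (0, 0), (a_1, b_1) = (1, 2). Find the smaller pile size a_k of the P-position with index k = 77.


By Wythoff's theorem, a_k = floor(k * phi) and b_k = floor(k * phi^2) = a_k + k, where phi = (1 + sqrt(5))/2 is the golden ratio.
phi = (1 + sqrt(5))/2 = 1.618034
k = 77
k * phi = 77 * 1.618034 = 124.588617
a_77 = floor(k * phi) = 124

124


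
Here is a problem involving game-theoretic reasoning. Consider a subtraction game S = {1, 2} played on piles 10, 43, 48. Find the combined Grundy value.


Subtraction set: {1, 2}
For this subtraction set, G(n) = n mod 3 (period = max + 1 = 3).
Pile 1 (size 10): G(10) = 10 mod 3 = 1
Pile 2 (size 43): G(43) = 43 mod 3 = 1
Pile 3 (size 48): G(48) = 48 mod 3 = 0
Total Grundy value = XOR of all: 1 XOR 1 XOR 0 = 0

0


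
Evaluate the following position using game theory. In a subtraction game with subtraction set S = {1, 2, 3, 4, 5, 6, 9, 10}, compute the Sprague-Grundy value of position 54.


The subtraction set is S = {1, 2, 3, 4, 5, 6, 9, 10}.
G(k) = mex{ G(k - s) : s in S, s <= k }. We compute iteratively: G(0) = 0.
G(1) = mex({0}) = 1
G(2) = mex({0, 1}) = 2
G(3) = mex({0, 1, 2}) = 3
G(4) = mex({0, 1, 2, 3}) = 4
G(5) = mex({0, 1, 2, 3, 4}) = 5
G(6) = mex({0, 1, 2, 3, 4, 5}) = 6
G(7) = mex({1, 2, 3, 4, 5, 6}) = 0
G(8) = mex({0, 2, 3, 4, 5, 6}) = 1
G(9) = mex({0, 1, 3, 4, 5, 6}) = 2
G(10) = mex({0, 1, 2, 4, 5, 6}) = 3
G(11) = mex({0, 1, 2, 3, 5, 6}) = 4
G(12) = mex({0, 1, 2, 3, 4, 6}) = 5
G(13) = mex({0, 1, 2, 3, 4, 5}) = 6
G(14) = mex({1, 2, 3, 4, 5, 6}) = 0
G(15) = mex({0, 2, 3, 4, 5, 6}) = 1
G(16) = mex({0, 1, 3, 4, 5, 6}) = 2
Observe that G(7)..G(16) = 0, 1, 2, 3, 4, 5, 6, 0, 1, 2 repeats G(0)..G(9) = 0, 1, 2, 3, 4, 5, 6, 0, 1, 2.
For k >= max(S) = 10, G(k) is determined by the previous 10 values G(k-10)..G(k-1); a window of 10 consecutive values has recurred shifted by 7, so by induction G(k + 7) = G(k) for all k >= 0: the sequence is periodic from the start with period 7.
One period: G(0..6) = 0, 1, 2, 3, 4, 5, 6.
54 mod 7 = 5, so G(54) = G(5) = 5.

5


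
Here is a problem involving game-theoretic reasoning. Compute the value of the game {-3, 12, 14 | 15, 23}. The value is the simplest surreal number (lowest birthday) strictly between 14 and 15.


Left options: {-3, 12, 14}, max = 14
Right options: {15, 23}, min = 15
All options are numbers and max(Left) < min(Right), so by the simplicity theorem the value is the simplest (earliest-born) number strictly between 14 and 15.
No integer lies strictly between 14 and 15, so the value is the dyadic rational m/2^k in the interval with the smallest k (then m odd); search k = 1, 2, ...:
Denominator 2: 29/2 lies strictly between 14 and 15 -- found.
The simplest number in the interval is 29/2.
Game value = 29/2

29/2


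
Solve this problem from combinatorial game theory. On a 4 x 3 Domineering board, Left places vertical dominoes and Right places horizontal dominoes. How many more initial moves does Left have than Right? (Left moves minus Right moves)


Board is 4 x 3 (rows x cols).
Left (vertical) placements: (rows-1) * cols = 3 * 3 = 9
Right (horizontal) placements: rows * (cols-1) = 4 * 2 = 8
Advantage = Left - Right = 9 - 8 = 1

1


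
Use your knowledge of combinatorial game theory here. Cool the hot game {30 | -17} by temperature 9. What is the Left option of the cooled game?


Original game: {30 | -17} (a switch {a | b} with a > b).
Cooling by t (for t below the temperature (a - b)/2 = 47/2) taxes each move by t: {a | b} cooled by t is {a - t | b + t}.
Cooling amount: t = 9
Cooled Left option: 30 - 9 = 21
Cooled Right option: -17 + 9 = -8
Cooled game: {21 | -8}
Left option = 21

21


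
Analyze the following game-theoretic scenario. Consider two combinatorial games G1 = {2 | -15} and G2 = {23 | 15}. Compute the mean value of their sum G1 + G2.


G1 = {2 | -15}, G2 = {23 | 15}
Each is a switch {a | b} with numbers a > b; its mean value is (a + b)/2, and mean value is additive over game sums: m(G1 + G2) = m(G1) + m(G2).
Mean of G1 = (2 + (-15))/2 = -13/2 = -13/2
Mean of G2 = (23 + (15))/2 = 38/2 = 19
Mean of G1 + G2 = -13/2 + 19 = 25/2

25/2


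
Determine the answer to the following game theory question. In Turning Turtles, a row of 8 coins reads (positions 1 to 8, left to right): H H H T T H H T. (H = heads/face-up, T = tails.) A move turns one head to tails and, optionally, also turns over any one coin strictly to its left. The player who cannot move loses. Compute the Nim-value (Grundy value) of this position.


Coins: H H H T T H H T
Key fact: a single head at position k behaves exactly like a Nim heap of size k (turning it to T and optionally flipping a coin at j < k corresponds to moving the heap from k to j, or to 0), and heads combine as a disjunctive sum (two heads at the same place would cancel, matching j XOR j = 0). So the Nim-value is the XOR of the 1-indexed positions of the heads.
Face-up positions (1-indexed): [1, 2, 3, 6, 7]
XOR 0 with 1: 0 XOR 1 = 1
XOR 1 with 2: 1 XOR 2 = 3
XOR 3 with 3: 3 XOR 3 = 0
XOR 0 with 6: 0 XOR 6 = 6
XOR 6 with 7: 6 XOR 7 = 1
Nim-value = 1

1


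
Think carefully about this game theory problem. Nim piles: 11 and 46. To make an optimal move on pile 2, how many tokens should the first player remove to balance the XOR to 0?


Piles: 11 and 46
Current XOR: 11 XOR 46 = 37 (non-zero, so this is an N-position).
To make the XOR zero, we need to find a move that balances the piles.
For pile 2 (size 46): target = 46 XOR 37 = 11
We reduce pile 2 from 46 to 11.
Tokens removed: 46 - 11 = 35
Verification: 11 XOR 11 = 0

35


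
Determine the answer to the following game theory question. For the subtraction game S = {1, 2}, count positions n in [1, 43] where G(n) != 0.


Subtraction set S = {1, 2}, so G(n) = n mod 3.
G(n) = 0 when n is a multiple of 3.
Multiples of 3 in [1, 43]: 14
N-positions (nonzero Grundy) = 43 - 14 = 29

29


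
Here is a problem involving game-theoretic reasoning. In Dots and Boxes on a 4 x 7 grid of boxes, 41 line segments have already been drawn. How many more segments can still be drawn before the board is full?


Grid: 4 x 7 boxes, i.e. 5 rows and 8 columns of dots.
Horizontal edges: (rows + 1) * cols = 5 * 7 = 35
Vertical edges: rows * (cols + 1) = 4 * 8 = 32
Total edges: 35 + 32 = 67
Edges drawn: 41
Remaining: 67 - 41 = 26

26


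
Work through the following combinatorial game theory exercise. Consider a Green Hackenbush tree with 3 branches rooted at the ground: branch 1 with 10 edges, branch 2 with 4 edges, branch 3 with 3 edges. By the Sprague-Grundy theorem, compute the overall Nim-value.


The tree has 3 branches from the ground vertex.
In Green Hackenbush, the Nim-value of a simple path of length k is k.
Branch 1: length 10, Nim-value = 10
Branch 2: length 4, Nim-value = 4
Branch 3: length 3, Nim-value = 3
Total Nim-value = XOR of all branch values:
0 XOR 10 = 10
10 XOR 4 = 14
14 XOR 3 = 13
Nim-value of the tree = 13

13


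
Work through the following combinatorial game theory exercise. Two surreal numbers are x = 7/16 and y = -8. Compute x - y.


x = 7/16, y = -8
Converting to common denominator: 16
x = 7/16, y = -128/16
x - y = 7/16 - -8 = 135/16

135/16


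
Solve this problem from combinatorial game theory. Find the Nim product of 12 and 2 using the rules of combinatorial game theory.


Nim multiplication is bilinear over XOR: (u XOR v) * w = (u*w) XOR (v*w).
So we split each operand into its bit components and XOR the pairwise Nim products.
12 = 4 + 8 (as XOR of powers of 2).
2 = 2 (as XOR of powers of 2).
Using the standard Nim-product table on single bits:
  2*2 = 3,   2*4 = 8,   2*8 = 12,
  4*4 = 6,   4*8 = 11,  8*8 = 13,
and  1*x = x (identity), k*l = l*k (commutative).
Pairwise Nim products:
  4 * 2 = 8
  8 * 2 = 12
XOR them: 8 XOR 12 = 4.
Result: 12 * 2 = 4 (in Nim).

4


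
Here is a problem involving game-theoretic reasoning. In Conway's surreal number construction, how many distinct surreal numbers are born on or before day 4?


Day 0: {|} = 0 is born. Count = 1.
Day n: the number of surreal numbers born by day n is 2^(n+1) - 1.
By day 0: 2^1 - 1 = 1
By day 1: 2^2 - 1 = 3
By day 2: 2^3 - 1 = 7
By day 3: 2^4 - 1 = 15
By day 4: 2^5 - 1 = 31
By day 4: 31 surreal numbers.

31


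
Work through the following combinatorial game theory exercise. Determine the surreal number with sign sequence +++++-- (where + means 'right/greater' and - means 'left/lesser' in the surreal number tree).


Sign expansion: +++++--
Rule: track bounds (lo, hi), initially (-inf, +inf). On '+', the current value becomes lo and we move to the simplest number in (value, hi): value + 1 if hi = +inf, otherwise the midpoint (value + hi)/2. On '-', the current value becomes hi and we move to value - 1 if lo = -inf, otherwise the midpoint (lo + value)/2.
Start at 0.
Step 1: sign = +, move right. Bounds: (0, +inf). Value = 1
Step 2: sign = +, move right. Bounds: (1, +inf). Value = 2
Step 3: sign = +, move right. Bounds: (2, +inf). Value = 3
Step 4: sign = +, move right. Bounds: (3, +inf). Value = 4
Step 5: sign = +, move right. Bounds: (4, +inf). Value = 5
Step 6: sign = -, move left. Bounds: (4, 5). Value = 9/2
Step 7: sign = -, move left. Bounds: (4, 9/2). Value = 17/4
The surreal number with sign expansion +++++-- is 17/4.

17/4


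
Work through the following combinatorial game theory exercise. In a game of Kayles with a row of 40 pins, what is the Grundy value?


Kayles: a move removes 1 or 2 adjacent pins from a contiguous row.
Removing pins from a row of k leaves two independent rows (a, b) with a + b = k - 1 (one pin) or a + b = k - 2 (two pins); an end removal gives a = 0.
By Sprague-Grundy, G(k) = mex{ G(a) XOR G(b) } over all these splits. G(0) = 0.
G(1): splits (0,0):0^0=0 -> mex({0}) = 1
G(2): splits (0,1):0^1=1 (0,0):0^0=0 -> mex({0, 1}) = 2
G(3): splits (0,2):0^2=2 (1,1):1^1=0 (0,1):0^1=1 -> mex({0, 1, 2}) = 3
G(4): splits (0,3):0^3=3 (1,2):1^2=3 (0,2):0^2=2 (1,1):1^1=0 -> mex({0, 2, 3}) = 1
G(5): splits (0,4):0^1=1 (1,3):1^3=2 (2,2):2^2=0 (0,3):0^3=3 (1,2):1^2=3 -> mex({0, 1, 2, 3}) = 4
G(6) = mex({0, 1, 2, 4}) = 3
G(7) = mex({0, 1, 3, 4, 5}) = 2
G(8) = mex({0, 2, 3, 5, 6}) = 1
G(9) = mex({0, 1, 2, 3, 6, 7}) = 4
G(10) = mex({0, 1, 3, 4, 5, 7}) = 2
G(11) = mex({0, 1, 2, 3, 4, 5}) = 6
G(12) = mex({0, 1, 2, 3, 5, 6, 7}) = 4
G(13) = mex({0, 2, 3, 4, 6, 7}) = 1
G(14) = mex({0, 1, 4, 5, 6, 7}) = 2
G(15) = mex({0, 1, 2, 3, 4, 5, 6}) = 7
G(16) = mex({0, 2, 3, 5, 6, 7}) = 1
G(17) = mex({0, 1, 2, 3, 5, 6, 7}) = 4
G(18) = mex({0, 1, 2, 4, 5, 6}) = 3
G(19) = mex({0, 1, 3, 4, 5, 7}) = 2
G(20) = mex({0, 2, 3, 4, 5, 6, 7}) = 1
G(21) = mex({0, 1, 2, 3, 5, 6, 7}) = 4
G(22) = mex({0, 1, 2, 3, 4, 5, 7}) = 6
G(23) = mex({0, 1, 2, 3, 4, 5, 6}) = 7
G(24) = mex({0, 1, 2, 3, 5, 6, 7}) = 4
G(25) = mex({0, 2, 3, 4, 6, 7}) = 1
G(26) = mex({0, 1, 3, 4, 5, 6, 7}) = 2
G(27) = mex({0, 1, 2, 3, 4, 5, 6, 7}) = 8
G(28) = mex({0, 1, 2, 3, 4, 6, 7, 8}) = 5
G(29) = mex({0, 1, 2, 3, 5, 6, 7, 8, 9}) = 4
G(30) = mex({0, 1, 2, 3, 4, 5, 6, 9, 10}) = 7
G(31) = mex({0, 1, 3, 4, 5, 7, 10, 11}) = 2
G(32) = mex({0, 2, 3, 4, 5, 6, 7, 9, 11}) = 1
G(33) = mex({0, 1, 2, 3, 4, 5, 6, 7, 9, 12}) = 8
G(34) = mex({0, 1, 2, 3, 4, 5, 7, 8, 11, 12}) = 6
G(35) = mex({0, 1, 2, 3, 4, 5, 6, 8, 9, 10, 11}) = 7
G(36) = mex({0, 1, 2, 3, 5, 6, 7, 9, 10}) = 4
G(37) = mex({0, 2, 3, 4, 6, 7, 9, 10, 11, 12}) = 1
G(38) = mex({0, 1, 3, 4, 5, 6, 7, 9, 10, 11, 12}) = 2
G(39) = mex({0, 1, 2, 4, 5, 6, 7, 9, 10, 12, 14}) = 3
G(40) = mex({0, 2, 3, 4, 6, 7, 11, 12, 14}) = 1
Therefore G(40) = 1.

1


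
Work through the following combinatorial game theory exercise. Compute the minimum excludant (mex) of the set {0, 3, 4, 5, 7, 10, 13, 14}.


Set = {0, 3, 4, 5, 7, 10, 13, 14}
0 is in the set.
1 is NOT in the set. This is the mex.
mex = 1

1


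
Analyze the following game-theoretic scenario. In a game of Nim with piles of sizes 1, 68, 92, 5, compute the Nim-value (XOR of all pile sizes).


We need the XOR (exclusive or) of all pile sizes.
After XOR-ing pile 1 (size 1): 0 XOR 1 = 1
After XOR-ing pile 2 (size 68): 1 XOR 68 = 69
After XOR-ing pile 3 (size 92): 69 XOR 92 = 25
After XOR-ing pile 4 (size 5): 25 XOR 5 = 28
The Nim-value of this position is 28.

28


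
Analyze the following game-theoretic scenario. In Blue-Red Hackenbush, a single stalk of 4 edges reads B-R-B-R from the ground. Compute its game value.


Edges (from ground): B-R-B-R
By Berlekamp's sign-expansion rule, a Blue-Red Hackenbush stalk has the value of the surreal number whose sign sequence is the edge sequence with B -> + and R -> -.
Sign sequence: +-+-
Trace the sign expansion in the surreal number tree, starting from 0:
Edge 1: B (sign +) -> bounds (0, +inf), value = 1
Edge 2: R (sign -) -> bounds (0, 1), value = 1/2
Edge 3: B (sign +) -> bounds (1/2, 1), value = 3/4
Edge 4: R (sign -) -> bounds (1/2, 3/4), value = 5/8
Game value = 5/8

5/8


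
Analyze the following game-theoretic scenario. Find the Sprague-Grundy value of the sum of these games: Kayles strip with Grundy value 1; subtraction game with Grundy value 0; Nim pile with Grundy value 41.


By the Sprague-Grundy theorem, the Grundy value of a sum of games is the XOR of individual Grundy values.
Kayles strip: Grundy value = 1. Running XOR: 0 XOR 1 = 1
subtraction game: Grundy value = 0. Running XOR: 1 XOR 0 = 1
Nim pile: Grundy value = 41. Running XOR: 1 XOR 41 = 40
The combined Grundy value is 40.

40


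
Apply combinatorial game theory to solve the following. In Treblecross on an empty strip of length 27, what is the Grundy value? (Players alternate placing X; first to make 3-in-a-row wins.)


Treblecross: place X on empty cells; 3-in-a-row wins.
Playing within two cells of an existing X lets the opponent win at once, so sensible play treats the cells i-2..i+2 around each X as dead. The player left with no safe cell loses, so this is a normal-play take-away game on strips of safe cells.
Placing X at cell i (0-indexed) of a strip of k safe cells leaves independent strips of sizes max(0, i-2) and max(0, k-i-3). Hence G(k) = mex{ G(max(0,i-2)) XOR G(max(0,k-i-3)) : 0 <= i < k }, with G(0) = 0.
G(1): splits (0,0):0^0=0 -> mex({0}) = 1
G(2): splits (0,0):0^0=0 -> mex({0}) = 1
G(3): splits (0,0):0^0=0 -> mex({0}) = 1
G(4): splits (0,1):0^1=1 (0,0):0^0=0 -> mex({0, 1}) = 2
G(5): splits (0,2):0^1=1 (0,1):0^1=1 (0,0):0^0=0 -> mex({0, 1}) = 2
G(6) = mex({1}) = 0
G(7) = mex({0, 1, 2}) = 3
G(8) = mex({0, 1, 2}) = 3
G(9) = mex({0, 2}) = 1
G(10) = mex({0, 2, 3}) = 1
G(11) = mex({0, 3}) = 1
G(12) = mex({1, 3}) = 0
G(13) = mex({0, 1, 2, 3}) = 4
G(14) = mex({0, 1, 2}) = 3
G(15) = mex({0, 1, 2}) = 3
G(16) = mex({0, 1, 2, 4}) = 3
G(17) = mex({0, 1, 3, 4}) = 2
G(18) = mex({0, 1, 3, 4}) = 2
G(19) = mex({0, 1, 3, 5}) = 2
G(20) = mex({0, 1, 2, 3, 5}) = 4
G(21) = mex({0, 1, 2, 3, 5}) = 4
G(22) = mex({1, 2, 6}) = 0
G(23) = mex({0, 1, 2, 3, 4, 6}) = 5
G(24) = mex({0, 1, 2, 3, 4}) = 5
G(25) = mex({0, 1, 3, 4, 7}) = 2
G(26) = mex({0, 1, 3, 4, 5, 7}) = 2
G(27) = mex({0, 1, 3, 5}) = 2
Therefore G(27) = 2.

2


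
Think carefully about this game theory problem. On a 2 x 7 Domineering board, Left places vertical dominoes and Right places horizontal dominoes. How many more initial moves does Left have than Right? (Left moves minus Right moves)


Board is 2 x 7 (rows x cols).
Left (vertical) placements: (rows-1) * cols = 1 * 7 = 7
Right (horizontal) placements: rows * (cols-1) = 2 * 6 = 12
Advantage = Left - Right = 7 - 12 = -5

-5


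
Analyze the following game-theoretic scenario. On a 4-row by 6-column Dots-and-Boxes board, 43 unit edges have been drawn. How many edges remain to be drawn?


Grid: 4 x 6 boxes, i.e. 5 rows and 7 columns of dots.
Horizontal edges: (rows + 1) * cols = 5 * 6 = 30
Vertical edges: rows * (cols + 1) = 4 * 7 = 28
Total edges: 30 + 28 = 58
Edges drawn: 43
Remaining: 58 - 43 = 15

15


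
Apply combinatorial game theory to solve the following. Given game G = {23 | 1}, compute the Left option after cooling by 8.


Original game: {23 | 1} (a switch {a | b} with a > b).
Cooling by t (for t below the temperature (a - b)/2 = 11) taxes each move by t: {a | b} cooled by t is {a - t | b + t}.
Cooling amount: t = 8
Cooled Left option: 23 - 8 = 15
Cooled Right option: 1 + 8 = 9
Cooled game: {15 | 9}
Left option = 15

15


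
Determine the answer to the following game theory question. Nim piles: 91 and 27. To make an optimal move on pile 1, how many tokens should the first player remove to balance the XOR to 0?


Piles: 91 and 27
Current XOR: 91 XOR 27 = 64 (non-zero, so this is an N-position).
To make the XOR zero, we need to find a move that balances the piles.
For pile 1 (size 91): target = 91 XOR 64 = 27
We reduce pile 1 from 91 to 27.
Tokens removed: 91 - 27 = 64
Verification: 27 XOR 27 = 0

64


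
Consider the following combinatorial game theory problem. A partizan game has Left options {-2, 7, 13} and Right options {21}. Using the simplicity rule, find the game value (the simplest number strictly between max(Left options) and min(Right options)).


Left options: {-2, 7, 13}, max = 13
Right options: {21}, min = 21
All options are numbers and max(Left) < min(Right), so by the simplicity theorem the value is the simplest (earliest-born) number strictly between 13 and 21.
Integers 14 through 20 all lie strictly between 13 and 21.
Among integers, the simplest (lowest birthday = smallest |n|; 0 is born on day 0, +-n on day n) is 14.
No non-integer in the interval can be simpler: if x is a non-integer in the interval, then floor(x) or ceil(x) also lies in the interval (the interval contains an integer), and both are proper prefixes of x's sign expansion, i.e. born earlier. So the game value is 14.
Game value = 14

14


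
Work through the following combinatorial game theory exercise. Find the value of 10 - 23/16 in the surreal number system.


x = 10, y = 23/16
Converting to common denominator: 16
x = 160/16, y = 23/16
x - y = 10 - 23/16 = 137/16

137/16


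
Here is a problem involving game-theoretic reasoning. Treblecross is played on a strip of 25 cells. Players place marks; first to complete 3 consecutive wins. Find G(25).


Treblecross: place X on empty cells; 3-in-a-row wins.
Playing within two cells of an existing X lets the opponent win at once, so sensible play treats the cells i-2..i+2 around each X as dead. The player left with no safe cell loses, so this is a normal-play take-away game on strips of safe cells.
Placing X at cell i (0-indexed) of a strip of k safe cells leaves independent strips of sizes max(0, i-2) and max(0, k-i-3). Hence G(k) = mex{ G(max(0,i-2)) XOR G(max(0,k-i-3)) : 0 <= i < k }, with G(0) = 0.
G(1): splits (0,0):0^0=0 -> mex({0}) = 1
G(2): splits (0,0):0^0=0 -> mex({0}) = 1
G(3): splits (0,0):0^0=0 -> mex({0}) = 1
G(4): splits (0,1):0^1=1 (0,0):0^0=0 -> mex({0, 1}) = 2
G(5): splits (0,2):0^1=1 (0,1):0^1=1 (0,0):0^0=0 -> mex({0, 1}) = 2
G(6) = mex({1}) = 0
G(7) = mex({0, 1, 2}) = 3
G(8) = mex({0, 1, 2}) = 3
G(9) = mex({0, 2}) = 1
G(10) = mex({0, 2, 3}) = 1
G(11) = mex({0, 3}) = 1
G(12) = mex({1, 3}) = 0
G(13) = mex({0, 1, 2, 3}) = 4
G(14) = mex({0, 1, 2}) = 3
G(15) = mex({0, 1, 2}) = 3
G(16) = mex({0, 1, 2, 4}) = 3
G(17) = mex({0, 1, 3, 4}) = 2
G(18) = mex({0, 1, 3, 4}) = 2
G(19) = mex({0, 1, 3, 5}) = 2
G(20) = mex({0, 1, 2, 3, 5}) = 4
G(21) = mex({0, 1, 2, 3, 5}) = 4
G(22) = mex({1, 2, 6}) = 0
G(23) = mex({0, 1, 2, 3, 4, 6}) = 5
G(24) = mex({0, 1, 2, 3, 4}) = 5
G(25) = mex({0, 1, 3, 4, 7}) = 2
Therefore G(25) = 2.

2


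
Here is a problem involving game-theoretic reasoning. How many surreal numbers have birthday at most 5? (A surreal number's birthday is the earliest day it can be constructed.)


Day 0: {|} = 0 is born. Count = 1.
Day n: the number of surreal numbers born by day n is 2^(n+1) - 1.
By day 0: 2^1 - 1 = 1
By day 1: 2^2 - 1 = 3
By day 2: 2^3 - 1 = 7
By day 3: 2^4 - 1 = 15
By day 4: 2^5 - 1 = 31
By day 5: 2^6 - 1 = 63
By day 5: 63 surreal numbers.

63


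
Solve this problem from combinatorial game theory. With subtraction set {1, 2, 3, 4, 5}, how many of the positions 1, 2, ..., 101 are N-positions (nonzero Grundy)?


Subtraction set S = {1, 2, 3, 4, 5}, so G(n) = n mod 6.
G(n) = 0 when n is a multiple of 6.
Multiples of 6 in [1, 101]: 16
N-positions (nonzero Grundy) = 101 - 16 = 85

85


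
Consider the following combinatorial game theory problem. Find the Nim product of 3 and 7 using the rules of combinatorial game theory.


Nim multiplication is bilinear over XOR: (u XOR v) * w = (u*w) XOR (v*w).
So we split each operand into its bit components and XOR the pairwise Nim products.
3 = 1 + 2 (as XOR of powers of 2).
7 = 1 + 2 + 4 (as XOR of powers of 2).
Using the standard Nim-product table on single bits:
  2*2 = 3,   2*4 = 8,   2*8 = 12,
  4*4 = 6,   4*8 = 11,  8*8 = 13,
and  1*x = x (identity), k*l = l*k (commutative).
Pairwise Nim products:
  1 * 1 = 1
  1 * 2 = 2
  1 * 4 = 4
  2 * 1 = 2
  2 * 2 = 3
  2 * 4 = 8
XOR them: 1 XOR 2 XOR 4 XOR 2 XOR 3 XOR 8 = 14.
Result: 3 * 7 = 14 (in Nim).

14


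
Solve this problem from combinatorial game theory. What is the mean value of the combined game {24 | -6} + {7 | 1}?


G1 = {24 | -6}, G2 = {7 | 1}
Each is a switch {a | b} with numbers a > b; its mean value is (a + b)/2, and mean value is additive over game sums: m(G1 + G2) = m(G1) + m(G2).
Mean of G1 = (24 + (-6))/2 = 18/2 = 9
Mean of G2 = (7 + (1))/2 = 8/2 = 4
Mean of G1 + G2 = 9 + 4 = 13

13


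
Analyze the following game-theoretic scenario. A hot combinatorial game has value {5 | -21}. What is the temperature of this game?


The game is {5 | -21}, a switch {a | b} with numbers a > b.
Cooling {a | b} by t gives {a - t | b + t}, which stops being hot when a - t = b + t, i.e. at t = (a - b)/2. So the temperature of a switch is (a - b)/2.
Temperature = (Left option - Right option) / 2
= (5 - (-21)) / 2
= 26 / 2
= 13

13


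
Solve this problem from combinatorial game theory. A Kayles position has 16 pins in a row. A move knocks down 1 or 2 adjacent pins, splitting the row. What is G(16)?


Kayles: a move removes 1 or 2 adjacent pins from a contiguous row.
Removing pins from a row of k leaves two independent rows (a, b) with a + b = k - 1 (one pin) or a + b = k - 2 (two pins); an end removal gives a = 0.
By Sprague-Grundy, G(k) = mex{ G(a) XOR G(b) } over all these splits. G(0) = 0.
G(1): splits (0,0):0^0=0 -> mex({0}) = 1
G(2): splits (0,1):0^1=1 (0,0):0^0=0 -> mex({0, 1}) = 2
G(3): splits (0,2):0^2=2 (1,1):1^1=0 (0,1):0^1=1 -> mex({0, 1, 2}) = 3
G(4): splits (0,3):0^3=3 (1,2):1^2=3 (0,2):0^2=2 (1,1):1^1=0 -> mex({0, 2, 3}) = 1
G(5): splits (0,4):0^1=1 (1,3):1^3=2 (2,2):2^2=0 (0,3):0^3=3 (1,2):1^2=3 -> mex({0, 1, 2, 3}) = 4
G(6) = mex({0, 1, 2, 4}) = 3
G(7) = mex({0, 1, 3, 4, 5}) = 2
G(8) = mex({0, 2, 3, 5, 6}) = 1
G(9) = mex({0, 1, 2, 3, 6, 7}) = 4
G(10) = mex({0, 1, 3, 4, 5, 7}) = 2
G(11) = mex({0, 1, 2, 3, 4, 5}) = 6
G(12) = mex({0, 1, 2, 3, 5, 6, 7}) = 4
G(13) = mex({0, 2, 3, 4, 6, 7}) = 1
G(14) = mex({0, 1, 4, 5, 6, 7}) = 2
G(15) = mex({0, 1, 2, 3, 4, 5, 6}) = 7
G(16) = mex({0, 2, 3, 5, 6, 7}) = 1
Therefore G(16) = 1.

1


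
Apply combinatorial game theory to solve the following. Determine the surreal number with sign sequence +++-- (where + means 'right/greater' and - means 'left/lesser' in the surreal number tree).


Sign expansion: +++--
Rule: track bounds (lo, hi), initially (-inf, +inf). On '+', the current value becomes lo and we move to the simplest number in (value, hi): value + 1 if hi = +inf, otherwise the midpoint (value + hi)/2. On '-', the current value becomes hi and we move to value - 1 if lo = -inf, otherwise the midpoint (lo + value)/2.
Start at 0.
Step 1: sign = +, move right. Bounds: (0, +inf). Value = 1
Step 2: sign = +, move right. Bounds: (1, +inf). Value = 2
Step 3: sign = +, move right. Bounds: (2, +inf). Value = 3
Step 4: sign = -, move left. Bounds: (2, 3). Value = 5/2
Step 5: sign = -, move left. Bounds: (2, 5/2). Value = 9/4
The surreal number with sign expansion +++-- is 9/4.

9/4


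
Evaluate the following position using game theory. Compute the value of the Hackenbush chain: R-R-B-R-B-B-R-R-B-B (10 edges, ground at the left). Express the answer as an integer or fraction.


Edges (from ground): R-R-B-R-B-B-R-R-B-B
By Berlekamp's sign-expansion rule, a Blue-Red Hackenbush stalk has the value of the surreal number whose sign sequence is the edge sequence with B -> + and R -> -.
Sign sequence: --+-++--++
Trace the sign expansion in the surreal number tree, starting from 0:
Edge 1: R (sign -) -> bounds (-inf, 0), value = -1
Edge 2: R (sign -) -> bounds (-inf, -1), value = -2
Edge 3: B (sign +) -> bounds (-2, -1), value = -3/2
Edge 4: R (sign -) -> bounds (-2, -3/2), value = -7/4
Edge 5: B (sign +) -> bounds (-7/4, -3/2), value = -13/8
Edge 6: B (sign +) -> bounds (-13/8, -3/2), value = -25/16
Edge 7: R (sign -) -> bounds (-13/8, -25/16), value = -51/32
Edge 8: R (sign -) -> bounds (-13/8, -51/32), value = -103/64
Edge 9: B (sign +) -> bounds (-103/64, -51/32), value = -205/128
Edge 10: B (sign +) -> bounds (-205/128, -51/32), value = -409/256
Game value = -409/256

-409/256


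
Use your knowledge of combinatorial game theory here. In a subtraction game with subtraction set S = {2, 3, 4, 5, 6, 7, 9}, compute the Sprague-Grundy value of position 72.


The subtraction set is S = {2, 3, 4, 5, 6, 7, 9}.
G(k) = mex{ G(k - s) : s in S, s <= k }. We compute iteratively: G(0) = 0.
G(1) = mex({}) = 0
G(2) = mex({0}) = 1
G(3) = mex({0}) = 1
G(4) = mex({0, 1}) = 2
G(5) = mex({0, 1}) = 2
G(6) = mex({0, 1, 2}) = 3
G(7) = mex({0, 1, 2}) = 3
G(8) = mex({0, 1, 2, 3}) = 4
G(9) = mex({0, 1, 2, 3}) = 4
G(10) = mex({0, 1, 2, 3, 4}) = 5
G(11) = mex({1, 2, 3, 4}) = 0
G(12) = mex({1, 2, 3, 4, 5}) = 0
G(13) = mex({0, 2, 3, 4, 5}) = 1
G(14) = mex({0, 2, 3, 4, 5}) = 1
G(15) = mex({0, 1, 3, 4, 5}) = 2
G(16) = mex({0, 1, 3, 4, 5}) = 2
G(17) = mex({0, 1, 2, 4, 5}) = 3
G(18) = mex({0, 1, 2, 4}) = 3
G(19) = mex({0, 1, 2, 3, 5}) = 4
Observe that G(11)..G(19) = 0, 0, 1, 1, 2, 2, 3, 3, 4 repeats G(0)..G(8) = 0, 0, 1, 1, 2, 2, 3, 3, 4.
For k >= max(S) = 9, G(k) is determined by the previous 9 values G(k-9)..G(k-1); a window of 9 consecutive values has recurred shifted by 11, so by induction G(k + 11) = G(k) for all k >= 0: the sequence is periodic from the start with period 11.
One period: G(0..10) = 0, 0, 1, 1, 2, 2, 3, 3, 4, 4, 5.
72 mod 11 = 6, so G(72) = G(6) = 3.

3


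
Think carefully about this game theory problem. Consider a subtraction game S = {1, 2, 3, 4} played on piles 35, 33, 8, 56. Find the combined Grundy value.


Subtraction set: {1, 2, 3, 4}
For this subtraction set, G(n) = n mod 5 (period = max + 1 = 5).
Pile 1 (size 35): G(35) = 35 mod 5 = 0
Pile 2 (size 33): G(33) = 33 mod 5 = 3
Pile 3 (size 8): G(8) = 8 mod 5 = 3
Pile 4 (size 56): G(56) = 56 mod 5 = 1
Total Grundy value = XOR of all: 0 XOR 3 XOR 3 XOR 1 = 1

1


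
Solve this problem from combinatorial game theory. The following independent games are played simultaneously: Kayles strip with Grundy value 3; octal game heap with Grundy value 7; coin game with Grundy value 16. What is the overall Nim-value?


By the Sprague-Grundy theorem, the Grundy value of a sum of games is the XOR of individual Grundy values.
Kayles strip: Grundy value = 3. Running XOR: 0 XOR 3 = 3
octal game heap: Grundy value = 7. Running XOR: 3 XOR 7 = 4
coin game: Grundy value = 16. Running XOR: 4 XOR 16 = 20
The combined Grundy value is 20.

20


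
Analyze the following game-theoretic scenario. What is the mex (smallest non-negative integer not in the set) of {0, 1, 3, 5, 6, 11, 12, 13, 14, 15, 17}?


Set = {0, 1, 3, 5, 6, 11, 12, 13, 14, 15, 17}
0 is in the set.
1 is in the set.
2 is NOT in the set. This is the mex.
mex = 2

2


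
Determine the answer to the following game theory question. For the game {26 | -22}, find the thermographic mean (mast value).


Game = {26 | -22}, a switch {a | b} with numbers a > b.
Its thermograph has left wall a - t and right wall b + t, which meet at t = (a - b)/2, where both equal (a + b)/2. So the mast (mean value) is at (a + b)/2.
Mean = (26 + (-22))/2 = 4/2 = 2

2


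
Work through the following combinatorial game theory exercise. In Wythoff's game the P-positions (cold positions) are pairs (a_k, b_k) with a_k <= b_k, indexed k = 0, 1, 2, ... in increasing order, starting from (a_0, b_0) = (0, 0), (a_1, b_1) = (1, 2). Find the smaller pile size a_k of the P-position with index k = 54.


By Wythoff's theorem, a_k = floor(k * phi) and b_k = floor(k * phi^2) = a_k + k, where phi = (1 + sqrt(5))/2 is the golden ratio.
phi = (1 + sqrt(5))/2 = 1.618034
k = 54
k * phi = 54 * 1.618034 = 87.373835
a_54 = floor(k * phi) = 87

87


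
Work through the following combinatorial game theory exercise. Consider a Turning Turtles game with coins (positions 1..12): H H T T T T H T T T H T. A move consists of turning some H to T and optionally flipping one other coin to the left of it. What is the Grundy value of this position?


Coins: H H T T T T H T T T H T
Key fact: a single head at position k behaves exactly like a Nim heap of size k (turning it to T and optionally flipping a coin at j < k corresponds to moving the heap from k to j, or to 0), and heads combine as a disjunctive sum (two heads at the same place would cancel, matching j XOR j = 0). So the Nim-value is the XOR of the 1-indexed positions of the heads.
Face-up positions (1-indexed): [1, 2, 7, 11]
XOR 0 with 1: 0 XOR 1 = 1
XOR 1 with 2: 1 XOR 2 = 3
XOR 3 with 7: 3 XOR 7 = 4
XOR 4 with 11: 4 XOR 11 = 15
Nim-value = 15

15


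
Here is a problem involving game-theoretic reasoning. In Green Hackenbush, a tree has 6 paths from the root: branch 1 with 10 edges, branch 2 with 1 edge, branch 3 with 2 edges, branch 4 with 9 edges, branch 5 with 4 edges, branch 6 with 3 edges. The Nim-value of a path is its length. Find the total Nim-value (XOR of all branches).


The tree has 6 branches from the ground vertex.
In Green Hackenbush, the Nim-value of a simple path of length k is k.
Branch 1: length 10, Nim-value = 10
Branch 2: length 1, Nim-value = 1
Branch 3: length 2, Nim-value = 2
Branch 4: length 9, Nim-value = 9
Branch 5: length 4, Nim-value = 4
Branch 6: length 3, Nim-value = 3
Total Nim-value = XOR of all branch values:
0 XOR 10 = 10
10 XOR 1 = 11
11 XOR 2 = 9
9 XOR 9 = 0
0 XOR 4 = 4
4 XOR 3 = 7
Nim-value of the tree = 7

7
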